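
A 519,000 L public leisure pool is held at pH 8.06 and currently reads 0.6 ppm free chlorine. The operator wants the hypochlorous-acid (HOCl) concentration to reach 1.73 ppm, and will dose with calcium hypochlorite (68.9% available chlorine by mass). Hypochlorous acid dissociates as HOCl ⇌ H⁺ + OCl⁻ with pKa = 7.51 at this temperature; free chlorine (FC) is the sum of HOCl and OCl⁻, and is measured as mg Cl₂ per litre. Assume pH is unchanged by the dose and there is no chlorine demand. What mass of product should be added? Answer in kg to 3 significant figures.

[OCl⁻]/[HOCl] = 10^(pH − pKa) = 10^(8.06 − 7.51) = 3.548; fraction as HOCl = 1/(1 + 3.548) = 0.2199.
Free chlorine required for 1.73 ppm HOCl: 1.73 / 0.2199 = 7.868 ppm.
FC to add: 7.868 − 0.6 = 7.268 mg/L as Cl₂.
Cl₂ equivalent: 7.268 mg/L × 519,000 L = 3772 g.
Product at 68.9% available Cl: 3772 / 0.689 = 5475 g.

5.47 kg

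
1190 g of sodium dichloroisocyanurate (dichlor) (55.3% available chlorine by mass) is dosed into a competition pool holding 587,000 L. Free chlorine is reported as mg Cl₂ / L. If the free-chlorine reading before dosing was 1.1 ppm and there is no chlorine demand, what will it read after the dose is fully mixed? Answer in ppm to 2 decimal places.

Available chlorine delivered: 1190 g × 0.553 = 658.1 g as Cl₂.
Concentration rise: 658.1 g / 587,000 L = 1.121 mg/L = 1.12 ppm.
Final FC: 1.1 + 1.12 = 2.22 ppm.

2.22 ppm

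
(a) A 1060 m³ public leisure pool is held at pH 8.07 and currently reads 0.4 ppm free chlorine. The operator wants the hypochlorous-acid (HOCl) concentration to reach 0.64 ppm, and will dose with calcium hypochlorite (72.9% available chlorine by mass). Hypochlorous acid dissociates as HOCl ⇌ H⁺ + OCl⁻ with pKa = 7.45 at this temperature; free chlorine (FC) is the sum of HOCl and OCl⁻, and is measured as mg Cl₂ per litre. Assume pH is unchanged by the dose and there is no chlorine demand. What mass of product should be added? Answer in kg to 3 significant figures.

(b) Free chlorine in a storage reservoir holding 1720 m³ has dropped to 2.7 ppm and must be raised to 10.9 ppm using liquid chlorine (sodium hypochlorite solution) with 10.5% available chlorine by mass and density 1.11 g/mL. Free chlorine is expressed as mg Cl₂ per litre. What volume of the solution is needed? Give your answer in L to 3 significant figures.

(a) 4.23 kg; (b) 121 L

(a) Volume: 1060 m³ = 1,060,000 L.
(a) [OCl⁻]/[HOCl] = 10^(pH − pKa) = 10^(8.07 − 7.45) = 4.169; fraction as HOCl = 1/(1 + 4.169) = 0.1935.
(a) Free chlorine required for 0.64 ppm HOCl: 0.64 / 0.1935 = 3.308 ppm.
(a) FC to add: 3.308 − 0.4 = 2.908 mg/L as Cl₂.
(a) Cl₂ equivalent: 2.908 mg/L × 1,060,000 L = 3082 g.
(a) Product at 72.9% available Cl: 3082 / 0.729 = 4228 g.

(b) Volume: 1720 m³ = 1,720,000 L.
(b) Chlorine deficit: 10.9 − 2.7 = 8.2 ppm = 8.2 mg/L as Cl₂.
(b) Cl₂ equivalent needed: 8.2 mg/L × 1,720,000 L = 14,100,000 mg = 14,100 g.
(b) Product at 10.5% available chlorine: 14,100 / 0.105 = 134,300 g.
(b) Volume at density 1.11 g/mL: 134,300 g ÷ 1.11 g/mL = 121,000 mL.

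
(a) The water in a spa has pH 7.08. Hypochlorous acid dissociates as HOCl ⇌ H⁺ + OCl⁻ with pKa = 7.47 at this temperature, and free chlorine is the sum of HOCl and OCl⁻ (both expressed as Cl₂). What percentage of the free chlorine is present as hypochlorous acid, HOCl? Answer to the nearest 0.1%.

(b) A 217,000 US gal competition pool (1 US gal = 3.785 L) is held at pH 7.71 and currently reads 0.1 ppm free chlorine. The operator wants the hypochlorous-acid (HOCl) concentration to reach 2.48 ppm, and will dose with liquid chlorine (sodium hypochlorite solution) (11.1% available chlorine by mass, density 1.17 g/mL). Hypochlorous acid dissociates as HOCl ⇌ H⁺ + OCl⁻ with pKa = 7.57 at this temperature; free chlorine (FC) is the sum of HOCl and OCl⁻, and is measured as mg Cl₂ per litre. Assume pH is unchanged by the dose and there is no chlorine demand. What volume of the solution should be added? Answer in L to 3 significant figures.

(a) [OCl⁻]/[HOCl] = 10^(pH − pKa) = 10^(7.08 − 7.47) = 10^-0.39 = 0.4074.
(a) Fraction as HOCl = 1 / (1 + 0.4074) = 0.7105.

(b) Volume: 217,000 US gal × 3.785 L/gal = 821,345 L.
(b) [OCl⁻]/[HOCl] = 10^(pH − pKa) = 10^(7.71 − 7.57) = 1.38; fraction as HOCl = 1/(1 + 1.38) = 0.4201.
(b) Free chlorine required for 2.48 ppm HOCl: 2.48 / 0.4201 = 5.903 ppm.
(b) FC to add: 5.903 − 0.1 = 5.803 mg/L as Cl₂.
(b) Cl₂ equivalent: 5.803 mg/L × 821,345 L = 4767 g.
(b) Product at 11.1% available Cl: 4767 / 0.111 = 42,940 g.
(b) Volume: 42,940 g ÷ 1.17 g/mL = 36,700 mL.

(a) 71.1%; (b) 36.7 L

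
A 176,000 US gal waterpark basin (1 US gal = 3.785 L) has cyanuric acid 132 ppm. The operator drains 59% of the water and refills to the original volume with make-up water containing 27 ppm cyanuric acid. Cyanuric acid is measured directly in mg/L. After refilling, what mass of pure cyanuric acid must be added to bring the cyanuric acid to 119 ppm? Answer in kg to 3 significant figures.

Volume: 176,000 US gal × 3.785 L/gal = 666,160 L.
After draining 59% and refilling: 132 × 0.41 + 27 × 0.59 = 70.05 ppm.
Deficit to target: 119 − 70.05 = 48.95 mg/L.
Mass: 48.95 mg/L × 666,160 L = 32,610 g cyanuric acid.

32.6 kg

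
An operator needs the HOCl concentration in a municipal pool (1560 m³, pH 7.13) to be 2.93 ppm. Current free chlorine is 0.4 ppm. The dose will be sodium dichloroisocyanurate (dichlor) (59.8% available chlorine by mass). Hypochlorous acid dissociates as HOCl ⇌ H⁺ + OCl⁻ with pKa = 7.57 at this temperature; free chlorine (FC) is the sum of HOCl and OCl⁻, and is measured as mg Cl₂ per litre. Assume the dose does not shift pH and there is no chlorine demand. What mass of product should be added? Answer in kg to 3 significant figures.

Volume: 1560 m³ = 1,560,000 L.
[OCl⁻]/[HOCl] = 10^(pH − pKa) = 10^(7.13 − 7.57) = 0.3631; fraction as HOCl = 1/(1 + 0.3631) = 0.7336.
Free chlorine required for 2.93 ppm HOCl: 2.93 / 0.7336 = 3.994 ppm.
FC to add: 3.994 − 0.4 = 3.594 mg/L as Cl₂.
Cl₂ equivalent: 3.594 mg/L × 1,560,000 L = 5606 g.
Product at 59.8% available Cl: 5606 / 0.598 = 9375 g.

9.38 kg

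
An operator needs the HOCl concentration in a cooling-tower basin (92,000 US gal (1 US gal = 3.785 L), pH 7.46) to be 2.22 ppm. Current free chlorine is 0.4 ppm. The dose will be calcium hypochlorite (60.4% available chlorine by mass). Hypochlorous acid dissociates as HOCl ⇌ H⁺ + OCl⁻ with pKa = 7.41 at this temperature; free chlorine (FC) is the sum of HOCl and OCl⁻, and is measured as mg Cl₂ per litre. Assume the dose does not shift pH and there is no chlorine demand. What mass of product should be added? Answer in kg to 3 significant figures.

2.49 kg

Volume: 92,000 US gal × 3.785 L/gal = 348,220 L.
[OCl⁻]/[HOCl] = 10^(pH − pKa) = 10^(7.46 − 7.41) = 1.122; fraction as HOCl = 1/(1 + 1.122) = 0.4712.
Free chlorine required for 2.22 ppm HOCl: 2.22 / 0.4712 = 4.711 ppm.
FC to add: 4.711 − 0.4 = 4.311 mg/L as Cl₂.
Cl₂ equivalent: 4.311 mg/L × 348,220 L = 1501 g.
Product at 60.4% available Cl: 1501 / 0.604 = 2485 g.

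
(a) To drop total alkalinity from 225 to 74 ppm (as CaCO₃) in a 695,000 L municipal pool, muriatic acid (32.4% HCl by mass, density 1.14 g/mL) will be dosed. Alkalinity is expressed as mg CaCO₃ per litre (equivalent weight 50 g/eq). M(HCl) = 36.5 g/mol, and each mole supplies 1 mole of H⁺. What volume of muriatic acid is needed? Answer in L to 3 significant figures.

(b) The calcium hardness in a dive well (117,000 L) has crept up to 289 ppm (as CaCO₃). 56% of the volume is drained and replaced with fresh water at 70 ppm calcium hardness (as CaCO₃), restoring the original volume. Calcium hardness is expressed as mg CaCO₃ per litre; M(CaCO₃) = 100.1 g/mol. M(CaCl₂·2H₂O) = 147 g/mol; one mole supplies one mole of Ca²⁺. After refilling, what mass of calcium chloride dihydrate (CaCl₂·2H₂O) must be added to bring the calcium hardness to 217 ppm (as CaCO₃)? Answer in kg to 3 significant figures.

(a) 207 L; (b) 8.70 kg

(a) Alkalinity to neutralize: (225 − 74) = 151 mg/L as CaCO₃ × 695,000 L = 104,900 g as CaCO₃.
(a) Equivalents of H⁺ required: 104,900 ÷ 50 g/eq = 2099 eq = 2099 mol HCl.
(a) Mass of HCl: 2099 × 36.5 = 76,610 g.
(a) Mass of 32.4% solution: 76,610 / 0.324 = 236,500 g.
(a) Volume: 236,500 g ÷ 1.14 g/mL = 207,400 mL.

(b) After draining 56% and refilling: 289 × 0.44 + 70 × 0.56 = 166.36 ppm.
(b) Deficit to target: 217 − 166.36 = 50.64 mg/L.
(b) As CaCO₃: 50.64 mg/L × 117,000 L = 5925 g; ÷ 100.1 = 59.19 mol Ca²⁺.
(b) Mass: 59.19 × 147 = 8701 g.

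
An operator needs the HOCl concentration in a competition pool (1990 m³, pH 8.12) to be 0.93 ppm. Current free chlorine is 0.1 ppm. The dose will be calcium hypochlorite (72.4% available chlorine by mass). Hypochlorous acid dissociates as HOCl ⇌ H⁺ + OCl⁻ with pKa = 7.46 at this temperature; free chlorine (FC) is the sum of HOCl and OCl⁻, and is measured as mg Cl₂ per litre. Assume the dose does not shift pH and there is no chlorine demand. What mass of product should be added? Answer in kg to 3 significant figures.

Volume: 1990 m³ = 1,990,000 L.
[OCl⁻]/[HOCl] = 10^(pH − pKa) = 10^(8.12 − 7.46) = 4.571; fraction as HOCl = 1/(1 + 4.571) = 0.1795.
Free chlorine required for 0.93 ppm HOCl: 0.93 / 0.1795 = 5.181 ppm.
FC to add: 5.181 − 0.1 = 5.081 mg/L as Cl₂.
Cl₂ equivalent: 5.081 mg/L × 1,990,000 L = 10,110 g.
Product at 72.4% available Cl: 10,110 / 0.724 = 13,970 g.

14.0 kg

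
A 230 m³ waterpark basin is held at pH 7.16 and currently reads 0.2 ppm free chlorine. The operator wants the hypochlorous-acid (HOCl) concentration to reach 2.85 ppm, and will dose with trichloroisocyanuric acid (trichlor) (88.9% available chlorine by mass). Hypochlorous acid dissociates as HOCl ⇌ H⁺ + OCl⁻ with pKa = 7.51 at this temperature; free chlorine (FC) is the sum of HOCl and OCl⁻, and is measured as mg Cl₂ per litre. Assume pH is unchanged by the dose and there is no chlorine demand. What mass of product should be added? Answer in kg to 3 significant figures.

1.01 kg

Volume: 230 m³ = 230,000 L.
[OCl⁻]/[HOCl] = 10^(pH − pKa) = 10^(7.16 − 7.51) = 0.4467; fraction as HOCl = 1/(1 + 0.4467) = 0.6912.
Free chlorine required for 2.85 ppm HOCl: 2.85 / 0.6912 = 4.123 ppm.
FC to add: 4.123 − 0.2 = 3.923 mg/L as Cl₂.
Cl₂ equivalent: 3.923 mg/L × 230,000 L = 902.3 g.
Product at 88.9% available Cl: 902.3 / 0.889 = 1015 g.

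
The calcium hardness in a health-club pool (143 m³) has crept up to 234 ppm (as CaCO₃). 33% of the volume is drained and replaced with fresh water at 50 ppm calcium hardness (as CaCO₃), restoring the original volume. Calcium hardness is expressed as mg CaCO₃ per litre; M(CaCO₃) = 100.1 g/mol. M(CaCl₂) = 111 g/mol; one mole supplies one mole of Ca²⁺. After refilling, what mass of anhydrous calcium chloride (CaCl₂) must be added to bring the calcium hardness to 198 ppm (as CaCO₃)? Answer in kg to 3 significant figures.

Volume: 143 m³ = 143,000 L.
After draining 33% and refilling: 234 × 0.67 + 50 × 0.33 = 173.28 ppm.
Deficit to target: 198 − 173.28 = 24.72 mg/L.
As CaCO₃: 24.72 mg/L × 143,000 L = 3535 g; ÷ 100.1 = 35.31 mol Ca²⁺.
Mass: 35.31 × 111 = 3920 g.

3.92 kg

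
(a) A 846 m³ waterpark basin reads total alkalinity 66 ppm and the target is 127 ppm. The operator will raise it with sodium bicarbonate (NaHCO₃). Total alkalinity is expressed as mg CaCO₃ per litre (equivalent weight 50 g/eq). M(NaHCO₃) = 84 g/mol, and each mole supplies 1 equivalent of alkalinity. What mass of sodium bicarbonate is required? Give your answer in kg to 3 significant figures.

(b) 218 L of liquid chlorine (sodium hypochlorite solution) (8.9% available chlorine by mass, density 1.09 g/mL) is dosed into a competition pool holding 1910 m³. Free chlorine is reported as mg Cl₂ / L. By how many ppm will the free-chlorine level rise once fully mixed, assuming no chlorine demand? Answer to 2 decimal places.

(a) Volume: 846 m³ = 846,000 L.
(a) Alkalinity to add: (127 − 66) = 61 mg/L as CaCO₃ × 846,000 L = 51,610 g as CaCO₃.
(a) Equivalents: 51,610 g ÷ 50 g/eq = 1032 eq.
(a) NaHCO₃ supplies 1 eq per mole → 1032 mol.
(a) Mass: 1032 mol × 84 g/mol = 86,700 g.

(b) Volume: 1910 m³ = 1,910,000 L.
(b) Mass of solution: 218 L × 1000 mL/L × 1.09 g/mL = 237,600 g.
(b) Available chlorine delivered: 237,600 g × 0.089 = 21,150 g as Cl₂.
(b) Concentration rise: 21,150 g / 1,910,000 L = 11.07 mg/L = 11.07 ppm.

(a) 86.7 kg; (b) 11.07 ppm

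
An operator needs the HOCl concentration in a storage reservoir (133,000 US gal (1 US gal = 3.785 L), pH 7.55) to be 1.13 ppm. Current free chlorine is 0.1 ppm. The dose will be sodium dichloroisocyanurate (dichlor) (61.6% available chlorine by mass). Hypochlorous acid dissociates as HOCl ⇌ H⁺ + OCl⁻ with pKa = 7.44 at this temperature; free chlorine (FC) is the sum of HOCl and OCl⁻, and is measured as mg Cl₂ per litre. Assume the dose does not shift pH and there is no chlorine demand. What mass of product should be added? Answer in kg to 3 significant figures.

Volume: 133,000 US gal × 3.785 L/gal = 503,405 L.
[OCl⁻]/[HOCl] = 10^(pH − pKa) = 10^(7.55 − 7.44) = 1.288; fraction as HOCl = 1/(1 + 1.288) = 0.437.
Free chlorine required for 1.13 ppm HOCl: 1.13 / 0.437 = 2.586 ppm.
FC to add: 2.586 − 0.1 = 2.486 mg/L as Cl₂.
Cl₂ equivalent: 2.486 mg/L × 503,405 L = 1251 g.
Product at 61.6% available Cl: 1251 / 0.616 = 2031 g.

2.03 kg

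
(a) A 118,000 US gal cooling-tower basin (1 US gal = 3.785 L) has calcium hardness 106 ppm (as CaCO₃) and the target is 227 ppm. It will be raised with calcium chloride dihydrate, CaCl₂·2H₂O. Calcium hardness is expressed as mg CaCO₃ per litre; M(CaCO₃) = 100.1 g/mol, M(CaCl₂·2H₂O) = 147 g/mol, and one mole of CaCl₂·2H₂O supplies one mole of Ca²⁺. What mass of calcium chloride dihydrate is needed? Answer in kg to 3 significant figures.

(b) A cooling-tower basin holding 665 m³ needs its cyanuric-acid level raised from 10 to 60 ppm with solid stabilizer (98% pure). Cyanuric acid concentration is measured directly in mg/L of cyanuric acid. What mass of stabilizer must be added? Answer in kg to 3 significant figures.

(a) 79.4 kg; (b) 33.9 kg

(a) Volume: 118,000 US gal × 3.785 L/gal = 446,630 L.
(a) Hardness to add: (227 − 106) = 121 mg/L as CaCO₃ × 446,630 L = 54,040 g as CaCO₃.
(a) Moles of Ca²⁺ (1 mol Ca²⁺ ≡ 1 mol CaCO₃): 54,040 / 100.1 g/mol = 539.9 mol.
(a) Mass of CaCl₂·2H₂O: 539.9 × 147 = 79,360 g.

(b) Volume: 665 m³ = 665,000 L.
(b) CYA to add: (60 − 10) = 50 mg/L × 665,000 L = 33,250 g cyanuric acid.
(b) At 98% purity: 33,250 / 0.98 = 33,930 g product.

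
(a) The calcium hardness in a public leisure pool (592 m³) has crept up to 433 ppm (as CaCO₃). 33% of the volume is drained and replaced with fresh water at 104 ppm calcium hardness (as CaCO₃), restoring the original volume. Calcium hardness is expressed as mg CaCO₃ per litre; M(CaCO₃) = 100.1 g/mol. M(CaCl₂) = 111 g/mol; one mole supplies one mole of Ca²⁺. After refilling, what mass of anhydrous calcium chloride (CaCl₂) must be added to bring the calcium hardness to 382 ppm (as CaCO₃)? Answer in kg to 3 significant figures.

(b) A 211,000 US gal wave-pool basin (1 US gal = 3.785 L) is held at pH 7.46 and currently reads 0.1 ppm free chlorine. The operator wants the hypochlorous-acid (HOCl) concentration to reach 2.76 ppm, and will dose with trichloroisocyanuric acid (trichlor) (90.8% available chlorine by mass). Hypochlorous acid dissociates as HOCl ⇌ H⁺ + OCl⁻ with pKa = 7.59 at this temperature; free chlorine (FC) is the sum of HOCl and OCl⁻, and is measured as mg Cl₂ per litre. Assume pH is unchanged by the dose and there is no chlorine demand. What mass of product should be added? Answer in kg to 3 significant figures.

(a) 37.8 kg; (b) 4.14 kg

(a) Volume: 592 m³ = 592,000 L.
(a) After draining 33% and refilling: 433 × 0.67 + 104 × 0.33 = 324.43 ppm.
(a) Deficit to target: 382 − 324.43 = 57.57 mg/L.
(a) As CaCO₃: 57.57 mg/L × 592,000 L = 34,080 g; ÷ 100.1 = 340.5 mol Ca²⁺.
(a) Mass: 340.5 × 111 = 37,790 g.

(b) Volume: 211,000 US gal × 3.785 L/gal = 798,635 L.
(b) [OCl⁻]/[HOCl] = 10^(pH − pKa) = 10^(7.46 − 7.59) = 0.7413; fraction as HOCl = 1/(1 + 0.7413) = 0.5743.
(b) Free chlorine required for 2.76 ppm HOCl: 2.76 / 0.5743 = 4.806 ppm.
(b) FC to add: 4.806 − 0.1 = 4.706 mg/L as Cl₂.
(b) Cl₂ equivalent: 4.706 mg/L × 798,635 L = 3758 g.
(b) Product at 90.8% available Cl: 3758 / 0.908 = 4139 g.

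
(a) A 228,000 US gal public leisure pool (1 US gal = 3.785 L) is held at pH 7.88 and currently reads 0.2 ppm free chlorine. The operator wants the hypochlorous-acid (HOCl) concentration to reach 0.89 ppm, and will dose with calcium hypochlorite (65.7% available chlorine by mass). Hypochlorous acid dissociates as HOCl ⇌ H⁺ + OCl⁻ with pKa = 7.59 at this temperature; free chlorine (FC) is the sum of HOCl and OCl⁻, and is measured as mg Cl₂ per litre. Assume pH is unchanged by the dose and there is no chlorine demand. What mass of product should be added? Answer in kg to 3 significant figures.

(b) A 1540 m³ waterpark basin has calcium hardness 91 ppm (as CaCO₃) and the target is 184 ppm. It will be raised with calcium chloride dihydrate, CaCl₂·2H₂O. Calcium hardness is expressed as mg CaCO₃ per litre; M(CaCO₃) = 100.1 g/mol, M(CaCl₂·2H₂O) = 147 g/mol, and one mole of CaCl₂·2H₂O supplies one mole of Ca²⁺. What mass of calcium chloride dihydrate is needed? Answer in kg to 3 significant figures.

(a) Volume: 228,000 US gal × 3.785 L/gal = 862,980 L.
(a) [OCl⁻]/[HOCl] = 10^(pH − pKa) = 10^(7.88 − 7.59) = 1.95; fraction as HOCl = 1/(1 + 1.95) = 0.339.
(a) Free chlorine required for 0.89 ppm HOCl: 0.89 / 0.339 = 2.625 ppm.
(a) FC to add: 2.625 − 0.2 = 2.425 mg/L as Cl₂.
(a) Cl₂ equivalent: 2.425 mg/L × 862,980 L = 2093 g.
(a) Product at 65.7% available Cl: 2093 / 0.657 = 3186 g.

(b) Volume: 1540 m³ = 1,540,000 L.
(b) Hardness to add: (184 − 91) = 93 mg/L as CaCO₃ × 1,540,000 L = 143,200 g as CaCO₃.
(b) Moles of Ca²⁺ (1 mol Ca²⁺ ≡ 1 mol CaCO₃): 143,200 / 100.1 g/mol = 1431 mol.
(b) Mass of CaCl₂·2H₂O: 1431 × 147 = 210,300 g.

(a) 3.19 kg; (b) 210 kg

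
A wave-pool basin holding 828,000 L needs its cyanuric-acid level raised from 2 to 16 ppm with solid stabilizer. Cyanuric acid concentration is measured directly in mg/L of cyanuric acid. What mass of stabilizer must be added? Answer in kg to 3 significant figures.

CYA to add: (16 − 2) = 14 mg/L × 828,000 L = 11,590 g cyanuric acid.

11.6 kg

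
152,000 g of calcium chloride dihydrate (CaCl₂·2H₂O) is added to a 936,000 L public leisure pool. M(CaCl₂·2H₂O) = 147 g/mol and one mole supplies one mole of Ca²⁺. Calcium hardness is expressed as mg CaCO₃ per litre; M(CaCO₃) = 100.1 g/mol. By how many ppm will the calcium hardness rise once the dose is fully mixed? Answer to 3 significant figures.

111 ppm

Moles of Ca²⁺: 152,000 g ÷ 147 g/mol = 1034 mol.
As CaCO₃: 1034 mol × 100.1 g/mol = 103,500 g.
Rise: 103,500 g / 936,000 L × 1000 = 110.6 mg/L.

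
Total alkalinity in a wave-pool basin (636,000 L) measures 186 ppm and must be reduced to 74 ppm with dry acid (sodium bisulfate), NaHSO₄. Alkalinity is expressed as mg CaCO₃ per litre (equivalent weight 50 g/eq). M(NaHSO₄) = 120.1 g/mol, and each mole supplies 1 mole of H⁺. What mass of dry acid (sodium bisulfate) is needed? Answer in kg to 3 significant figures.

171 kg

Alkalinity to neutralize: (186 − 74) = 112 mg/L as CaCO₃ × 636,000 L = 71,230 g as CaCO₃.
Equivalents of H⁺ required: 71,230 ÷ 50 g/eq = 1425 eq = 1425 mol NaHSO₄.
Mass of NaHSO₄: 1425 × 120.1 = 171,100 g.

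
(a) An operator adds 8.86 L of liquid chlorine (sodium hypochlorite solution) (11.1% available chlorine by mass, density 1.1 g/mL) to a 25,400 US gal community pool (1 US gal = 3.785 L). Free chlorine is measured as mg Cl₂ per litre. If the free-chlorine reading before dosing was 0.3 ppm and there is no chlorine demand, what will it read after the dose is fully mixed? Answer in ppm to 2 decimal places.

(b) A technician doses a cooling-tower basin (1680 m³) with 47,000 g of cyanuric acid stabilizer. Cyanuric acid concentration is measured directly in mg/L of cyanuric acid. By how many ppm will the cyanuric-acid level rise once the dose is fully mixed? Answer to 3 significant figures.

(a) 11.55 ppm; (b) 28.0 ppm

(a) Volume: 25,400 US gal × 3.785 L/gal = 96,139 L.
(a) Mass of solution: 8.86 L × 1000 mL/L × 1.1 g/mL = 9746 g.
(a) Available chlorine delivered: 9746 g × 0.111 = 1082 g as Cl₂.
(a) Concentration rise: 1082 g / 96,139 L = 11.25 mg/L = 11.25 ppm.
(a) Final FC: 0.3 + 11.25 = 11.55 ppm.

(b) Volume: 1680 m³ = 1,680,000 L.
(b) Rise: 47,000 g / 1,680,000 L × 1000 = 27.98 mg/L.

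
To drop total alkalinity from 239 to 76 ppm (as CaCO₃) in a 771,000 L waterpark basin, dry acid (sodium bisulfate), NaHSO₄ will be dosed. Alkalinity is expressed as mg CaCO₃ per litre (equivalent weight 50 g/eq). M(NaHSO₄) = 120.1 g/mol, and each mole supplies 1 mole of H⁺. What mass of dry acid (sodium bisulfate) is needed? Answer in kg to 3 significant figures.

Alkalinity to neutralize: (239 − 76) = 163 mg/L as CaCO₃ × 771,000 L = 125,700 g as CaCO₃.
Equivalents of H⁺ required: 125,700 ÷ 50 g/eq = 2513 eq = 2513 mol NaHSO₄.
Mass of NaHSO₄: 2513 × 120.1 = 301,900 g.

302 kg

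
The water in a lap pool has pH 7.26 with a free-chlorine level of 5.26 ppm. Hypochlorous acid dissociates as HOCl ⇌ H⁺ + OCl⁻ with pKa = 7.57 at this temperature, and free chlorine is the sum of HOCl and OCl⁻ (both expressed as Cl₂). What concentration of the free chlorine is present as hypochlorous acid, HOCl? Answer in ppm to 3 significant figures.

3.53 ppm

[OCl⁻]/[HOCl] = 10^(pH − pKa) = 10^(7.26 − 7.57) = 10^-0.31 = 0.4898.
Fraction as HOCl = 1 / (1 + 0.4898) = 0.6712.
HOCl = 0.6712 × 5.26 ppm = 3.531 ppm.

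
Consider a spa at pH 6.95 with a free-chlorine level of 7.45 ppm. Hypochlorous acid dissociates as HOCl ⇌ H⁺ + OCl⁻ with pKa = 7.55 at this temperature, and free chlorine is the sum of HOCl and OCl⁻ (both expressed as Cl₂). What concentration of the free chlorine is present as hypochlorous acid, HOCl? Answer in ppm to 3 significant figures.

[OCl⁻]/[HOCl] = 10^(pH − pKa) = 10^(6.95 − 7.55) = 10^-0.60 = 0.2512.
Fraction as HOCl = 1 / (1 + 0.2512) = 0.7992.
HOCl = 0.7992 × 7.45 ppm = 5.954 ppm.

5.95 ppm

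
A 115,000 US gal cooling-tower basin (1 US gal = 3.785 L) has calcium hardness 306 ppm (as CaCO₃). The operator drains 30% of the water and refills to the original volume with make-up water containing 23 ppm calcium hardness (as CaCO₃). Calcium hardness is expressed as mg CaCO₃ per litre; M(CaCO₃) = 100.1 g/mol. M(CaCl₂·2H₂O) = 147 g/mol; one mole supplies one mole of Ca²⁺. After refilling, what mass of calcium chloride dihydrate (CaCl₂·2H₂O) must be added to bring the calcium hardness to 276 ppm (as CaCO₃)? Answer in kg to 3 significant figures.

35.1 kg

Volume: 115,000 US gal × 3.785 L/gal = 435,275 L.
After draining 30% and refilling: 306 × 0.70 + 23 × 0.30 = 221.1 ppm.
Deficit to target: 276 − 221.1 = 54.9 mg/L.
As CaCO₃: 54.9 mg/L × 435,275 L = 23,900 g; ÷ 100.1 = 238.7 mol Ca²⁺.
Mass: 238.7 × 147 = 35,090 g.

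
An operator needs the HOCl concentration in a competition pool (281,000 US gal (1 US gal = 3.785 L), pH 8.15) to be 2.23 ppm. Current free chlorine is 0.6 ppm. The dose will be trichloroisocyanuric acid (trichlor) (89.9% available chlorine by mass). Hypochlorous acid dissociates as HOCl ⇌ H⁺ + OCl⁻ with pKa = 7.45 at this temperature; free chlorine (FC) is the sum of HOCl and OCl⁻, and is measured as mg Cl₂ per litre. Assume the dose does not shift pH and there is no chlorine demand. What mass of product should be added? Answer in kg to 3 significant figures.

Volume: 281,000 US gal × 3.785 L/gal = 1,063,585 L.
[OCl⁻]/[HOCl] = 10^(pH − pKa) = 10^(8.15 − 7.45) = 5.012; fraction as HOCl = 1/(1 + 5.012) = 0.1663.
Free chlorine required for 2.23 ppm HOCl: 2.23 / 0.1663 = 13.41 ppm.
FC to add: 13.41 − 0.6 = 12.81 mg/L as Cl₂.
Cl₂ equivalent: 12.81 mg/L × 1,063,585 L = 13,620 g.
Product at 89.9% available Cl: 13,620 / 0.899 = 15,150 g.

15.2 kg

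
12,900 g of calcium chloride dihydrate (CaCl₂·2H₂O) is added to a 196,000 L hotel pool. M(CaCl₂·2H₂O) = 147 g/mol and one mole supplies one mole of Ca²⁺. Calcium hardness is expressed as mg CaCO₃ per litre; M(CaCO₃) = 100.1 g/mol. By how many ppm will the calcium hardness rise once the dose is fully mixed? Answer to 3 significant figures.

44.8 ppm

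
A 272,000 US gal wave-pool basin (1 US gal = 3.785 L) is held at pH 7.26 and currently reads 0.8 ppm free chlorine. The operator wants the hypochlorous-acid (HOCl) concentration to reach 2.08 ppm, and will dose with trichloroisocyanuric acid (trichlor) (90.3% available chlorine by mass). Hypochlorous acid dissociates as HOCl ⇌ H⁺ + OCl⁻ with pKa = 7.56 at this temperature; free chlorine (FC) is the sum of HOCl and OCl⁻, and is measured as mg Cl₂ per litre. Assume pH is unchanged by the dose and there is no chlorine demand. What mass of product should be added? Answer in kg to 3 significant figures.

Volume: 272,000 US gal × 3.785 L/gal = 1,029,520 L.
[OCl⁻]/[HOCl] = 10^(pH − pKa) = 10^(7.26 − 7.56) = 0.5012; fraction as HOCl = 1/(1 + 0.5012) = 0.6661.
Free chlorine required for 2.08 ppm HOCl: 2.08 / 0.6661 = 3.122 ppm.
FC to add: 3.122 − 0.8 = 2.322 mg/L as Cl₂.
Cl₂ equivalent: 2.322 mg/L × 1,029,520 L = 2391 g.
Product at 90.3% available Cl: 2391 / 0.903 = 2648 g.

2.65 kg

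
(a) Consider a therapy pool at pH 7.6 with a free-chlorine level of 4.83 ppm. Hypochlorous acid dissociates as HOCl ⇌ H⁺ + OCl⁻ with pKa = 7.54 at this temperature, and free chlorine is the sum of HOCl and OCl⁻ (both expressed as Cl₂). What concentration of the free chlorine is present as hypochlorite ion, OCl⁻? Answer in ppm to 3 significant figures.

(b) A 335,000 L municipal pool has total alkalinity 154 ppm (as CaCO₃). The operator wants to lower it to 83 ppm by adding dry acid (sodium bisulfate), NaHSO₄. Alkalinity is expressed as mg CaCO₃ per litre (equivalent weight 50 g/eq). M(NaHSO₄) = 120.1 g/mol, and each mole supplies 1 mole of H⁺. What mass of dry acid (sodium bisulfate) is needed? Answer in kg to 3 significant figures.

(a) [OCl⁻]/[HOCl] = 10^(pH − pKa) = 10^(7.6 − 7.54) = 10^0.06 = 1.148.
(a) Fraction as HOCl = 1 / (1 + 1.148) = 0.4655.
(a) OCl⁻ = (1 − 0.4655) × 4.83 ppm = 2.582 ppm.

(b) Alkalinity to neutralize: (154 − 83) = 71 mg/L as CaCO₃ × 335,000 L = 23,780 g as CaCO₃.
(b) Equivalents of H⁺ required: 23,780 ÷ 50 g/eq = 475.7 eq = 475.7 mol NaHSO₄.
(b) Mass of NaHSO₄: 475.7 × 120.1 = 57,130 g.

(a) 2.58 ppm; (b) 57.1 kg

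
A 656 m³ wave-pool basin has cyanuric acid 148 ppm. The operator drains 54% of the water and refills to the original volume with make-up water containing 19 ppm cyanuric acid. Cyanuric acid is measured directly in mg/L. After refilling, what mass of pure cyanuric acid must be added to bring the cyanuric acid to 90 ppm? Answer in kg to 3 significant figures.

7.65 kg

Volume: 656 m³ = 656,000 L.
After draining 54% and refilling: 148 × 0.46 + 19 × 0.54 = 78.34 ppm.
Deficit to target: 90 − 78.34 = 11.66 mg/L.
Mass: 11.66 mg/L × 656,000 L = 7649 g cyanuric acid.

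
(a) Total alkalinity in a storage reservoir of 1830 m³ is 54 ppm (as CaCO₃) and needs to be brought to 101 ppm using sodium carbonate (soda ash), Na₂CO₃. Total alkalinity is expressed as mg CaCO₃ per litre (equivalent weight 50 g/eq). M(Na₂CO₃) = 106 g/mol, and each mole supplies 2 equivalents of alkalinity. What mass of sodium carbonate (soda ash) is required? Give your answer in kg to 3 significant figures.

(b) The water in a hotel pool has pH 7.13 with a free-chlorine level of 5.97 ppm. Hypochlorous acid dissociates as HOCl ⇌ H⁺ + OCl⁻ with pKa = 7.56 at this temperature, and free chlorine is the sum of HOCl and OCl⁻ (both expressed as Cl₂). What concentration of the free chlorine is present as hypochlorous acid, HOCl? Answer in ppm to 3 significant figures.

(a) 91.2 kg; (b) 4.35 ppm

(a) Volume: 1830 m³ = 1,830,000 L.
(a) Alkalinity to add: (101 − 54) = 47 mg/L as CaCO₃ × 1,830,000 L = 86,010 g as CaCO₃.
(a) Equivalents: 86,010 g ÷ 50 g/eq = 1720 eq.
(a) Each mole of Na₂CO₃ supplies 2 eq, so 1720 / 2 = 860.1 mol.
(a) Mass: 860.1 mol × 106 g/mol = 91,170 g.

(b) [OCl⁻]/[HOCl] = 10^(pH − pKa) = 10^(7.13 − 7.56) = 10^-0.43 = 0.3715.
(b) Fraction as HOCl = 1 / (1 + 0.3715) = 0.7291.
(b) HOCl = 0.7291 × 5.97 ppm = 4.353 ppm.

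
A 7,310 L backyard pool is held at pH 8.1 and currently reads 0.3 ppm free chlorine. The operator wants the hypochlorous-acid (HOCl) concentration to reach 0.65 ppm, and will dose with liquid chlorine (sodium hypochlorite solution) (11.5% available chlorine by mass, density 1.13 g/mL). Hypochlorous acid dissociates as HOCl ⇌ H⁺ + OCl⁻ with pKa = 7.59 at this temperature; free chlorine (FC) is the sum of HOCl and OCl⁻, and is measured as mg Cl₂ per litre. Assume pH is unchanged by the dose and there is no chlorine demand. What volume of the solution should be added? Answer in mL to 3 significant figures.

138 mL

[OCl⁻]/[HOCl] = 10^(pH − pKa) = 10^(8.1 − 7.59) = 3.236; fraction as HOCl = 1/(1 + 3.236) = 0.2361.
Free chlorine required for 0.65 ppm HOCl: 0.65 / 0.2361 = 2.753 ppm.
FC to add: 2.753 − 0.3 = 2.453 mg/L as Cl₂.
Cl₂ equivalent: 2.453 mg/L × 7,310 L = 17.93 g.
Product at 11.5% available Cl: 17.93 / 0.115 = 155.9 g.
Volume: 155.9 g ÷ 1.13 g/mL = 138 mL.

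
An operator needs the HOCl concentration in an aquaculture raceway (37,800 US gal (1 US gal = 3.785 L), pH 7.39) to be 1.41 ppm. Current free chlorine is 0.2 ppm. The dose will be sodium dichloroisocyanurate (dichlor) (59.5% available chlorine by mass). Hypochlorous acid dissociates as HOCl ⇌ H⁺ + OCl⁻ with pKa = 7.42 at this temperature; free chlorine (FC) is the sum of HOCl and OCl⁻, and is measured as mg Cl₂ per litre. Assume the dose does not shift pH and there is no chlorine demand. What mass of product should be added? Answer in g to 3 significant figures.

607 g

Volume: 37,800 US gal × 3.785 L/gal = 143,073 L.
[OCl⁻]/[HOCl] = 10^(pH − pKa) = 10^(7.39 − 7.42) = 0.9333; fraction as HOCl = 1/(1 + 0.9333) = 0.5173.
Free chlorine required for 1.41 ppm HOCl: 1.41 / 0.5173 = 2.726 ppm.
FC to add: 2.726 − 0.2 = 2.526 mg/L as Cl₂.
Cl₂ equivalent: 2.526 mg/L × 143,073 L = 361.4 g.
Product at 59.5% available Cl: 361.4 / 0.595 = 607.4 g.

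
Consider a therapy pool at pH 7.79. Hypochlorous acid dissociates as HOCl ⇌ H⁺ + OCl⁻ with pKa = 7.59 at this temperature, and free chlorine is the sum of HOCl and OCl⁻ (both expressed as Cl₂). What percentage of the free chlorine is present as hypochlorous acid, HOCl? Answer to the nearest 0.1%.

38.7%

[OCl⁻]/[HOCl] = 10^(pH − pKa) = 10^(7.79 − 7.59) = 10^0.20 = 1.585.
Fraction as HOCl = 1 / (1 + 1.585) = 0.3869.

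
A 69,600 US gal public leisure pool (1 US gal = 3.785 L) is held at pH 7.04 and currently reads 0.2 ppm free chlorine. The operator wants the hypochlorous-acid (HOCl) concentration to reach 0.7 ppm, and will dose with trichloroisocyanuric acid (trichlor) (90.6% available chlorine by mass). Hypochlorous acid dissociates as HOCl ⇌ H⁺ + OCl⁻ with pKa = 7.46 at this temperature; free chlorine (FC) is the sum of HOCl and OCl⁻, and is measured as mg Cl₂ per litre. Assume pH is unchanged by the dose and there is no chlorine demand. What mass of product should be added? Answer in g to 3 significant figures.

Volume: 69,600 US gal × 3.785 L/gal = 263,436 L.
[OCl⁻]/[HOCl] = 10^(pH − pKa) = 10^(7.04 − 7.46) = 0.3802; fraction as HOCl = 1/(1 + 0.3802) = 0.7245.
Free chlorine required for 0.7 ppm HOCl: 0.7 / 0.7245 = 0.9661 ppm.
FC to add: 0.9661 − 0.2 = 0.7661 mg/L as Cl₂.
Cl₂ equivalent: 0.7661 mg/L × 263,436 L = 201.8 g.
Product at 90.6% available Cl: 201.8 / 0.906 = 222.8 g.

223 g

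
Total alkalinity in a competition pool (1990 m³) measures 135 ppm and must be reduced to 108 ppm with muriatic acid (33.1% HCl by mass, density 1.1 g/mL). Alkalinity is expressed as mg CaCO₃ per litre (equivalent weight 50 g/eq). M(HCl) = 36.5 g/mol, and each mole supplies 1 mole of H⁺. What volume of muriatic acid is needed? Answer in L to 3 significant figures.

108 L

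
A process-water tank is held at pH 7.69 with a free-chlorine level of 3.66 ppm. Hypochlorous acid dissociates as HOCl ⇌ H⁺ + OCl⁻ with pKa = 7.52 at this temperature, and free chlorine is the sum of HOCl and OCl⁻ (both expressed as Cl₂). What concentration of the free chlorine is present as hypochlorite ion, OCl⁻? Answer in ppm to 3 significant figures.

2.18 ppm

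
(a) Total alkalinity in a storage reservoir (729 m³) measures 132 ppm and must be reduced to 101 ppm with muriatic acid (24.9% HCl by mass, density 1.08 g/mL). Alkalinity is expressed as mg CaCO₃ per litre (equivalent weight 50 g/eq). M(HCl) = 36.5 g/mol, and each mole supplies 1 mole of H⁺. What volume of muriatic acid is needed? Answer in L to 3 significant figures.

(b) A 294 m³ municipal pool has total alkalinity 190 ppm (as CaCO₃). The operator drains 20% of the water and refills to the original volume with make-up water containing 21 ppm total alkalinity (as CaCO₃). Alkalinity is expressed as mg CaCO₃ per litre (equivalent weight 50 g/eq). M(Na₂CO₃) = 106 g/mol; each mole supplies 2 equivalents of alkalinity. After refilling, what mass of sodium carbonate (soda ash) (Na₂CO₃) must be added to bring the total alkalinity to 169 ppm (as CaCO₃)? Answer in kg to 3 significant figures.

(a) 61.3 L; (b) 3.99 kg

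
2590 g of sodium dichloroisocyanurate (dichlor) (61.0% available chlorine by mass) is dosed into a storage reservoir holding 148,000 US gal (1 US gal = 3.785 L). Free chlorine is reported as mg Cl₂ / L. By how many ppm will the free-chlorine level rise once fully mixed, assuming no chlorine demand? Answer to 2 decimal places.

2.82 ppm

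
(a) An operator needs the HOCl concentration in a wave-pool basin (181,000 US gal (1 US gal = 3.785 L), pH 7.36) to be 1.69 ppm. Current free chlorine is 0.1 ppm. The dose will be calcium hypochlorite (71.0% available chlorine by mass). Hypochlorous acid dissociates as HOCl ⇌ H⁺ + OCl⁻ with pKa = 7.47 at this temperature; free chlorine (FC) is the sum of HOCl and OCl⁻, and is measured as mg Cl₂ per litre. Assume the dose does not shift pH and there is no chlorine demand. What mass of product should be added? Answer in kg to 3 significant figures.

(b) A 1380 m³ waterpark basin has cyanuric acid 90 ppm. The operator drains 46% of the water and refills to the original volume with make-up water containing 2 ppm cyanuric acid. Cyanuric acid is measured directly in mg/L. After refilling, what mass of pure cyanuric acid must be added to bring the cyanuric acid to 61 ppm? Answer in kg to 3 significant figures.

(a) 2.80 kg; (b) 15.8 kg

(a) Volume: 181,000 US gal × 3.785 L/gal = 685,085 L.
(a) [OCl⁻]/[HOCl] = 10^(pH − pKa) = 10^(7.36 − 7.47) = 0.7762; fraction as HOCl = 1/(1 + 0.7762) = 0.563.
(a) Free chlorine required for 1.69 ppm HOCl: 1.69 / 0.563 = 3.002 ppm.
(a) FC to add: 3.002 − 0.1 = 2.902 mg/L as Cl₂.
(a) Cl₂ equivalent: 2.902 mg/L × 685,085 L = 1988 g.
(a) Product at 71.0% available Cl: 1988 / 0.71 = 2800 g.

(b) Volume: 1380 m³ = 1,380,000 L.
(b) After draining 46% and refilling: 90 × 0.54 + 2 × 0.46 = 49.52 ppm.
(b) Deficit to target: 61 − 49.52 = 11.48 mg/L.
(b) Mass: 11.48 mg/L × 1,380,000 L = 15,840 g cyanuric acid.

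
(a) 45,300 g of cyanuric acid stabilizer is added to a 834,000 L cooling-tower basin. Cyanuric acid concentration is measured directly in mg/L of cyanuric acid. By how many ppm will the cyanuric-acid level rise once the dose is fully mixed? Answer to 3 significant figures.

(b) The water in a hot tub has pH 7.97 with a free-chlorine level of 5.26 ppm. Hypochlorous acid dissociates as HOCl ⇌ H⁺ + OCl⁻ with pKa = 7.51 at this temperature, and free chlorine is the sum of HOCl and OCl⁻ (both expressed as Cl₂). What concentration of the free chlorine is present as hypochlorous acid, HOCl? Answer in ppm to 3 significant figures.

(a) 54.3 ppm; (b) 1.35 ppm

(a) Rise: 45,300 g / 834,000 L × 1000 = 54.32 mg/L.

(b) [OCl⁻]/[HOCl] = 10^(pH − pKa) = 10^(7.97 − 7.51) = 10^0.46 = 2.884.
(b) Fraction as HOCl = 1 / (1 + 2.884) = 0.2575.
(b) HOCl = 0.2575 × 5.26 ppm = 1.354 ppm.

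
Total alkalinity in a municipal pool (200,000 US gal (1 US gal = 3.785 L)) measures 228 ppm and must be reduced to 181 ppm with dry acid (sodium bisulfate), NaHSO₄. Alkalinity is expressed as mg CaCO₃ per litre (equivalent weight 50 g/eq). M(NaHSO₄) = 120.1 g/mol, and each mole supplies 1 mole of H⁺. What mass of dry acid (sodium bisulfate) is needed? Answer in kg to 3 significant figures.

Volume: 200,000 US gal × 3.785 L/gal = 757,000 L.
Alkalinity to neutralize: (228 − 181) = 47 mg/L as CaCO₃ × 757,000 L = 35,580 g as CaCO₃.
Equivalents of H⁺ required: 35,580 ÷ 50 g/eq = 711.6 eq = 711.6 mol NaHSO₄.
Mass of NaHSO₄: 711.6 × 120.1 = 85,460 g.

85.5 kg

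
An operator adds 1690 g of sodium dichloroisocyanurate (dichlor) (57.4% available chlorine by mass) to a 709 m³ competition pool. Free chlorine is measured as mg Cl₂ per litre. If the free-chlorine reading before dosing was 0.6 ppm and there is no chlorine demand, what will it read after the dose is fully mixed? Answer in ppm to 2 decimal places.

1.97 ppm

Volume: 709 m³ = 709,000 L.
Available chlorine delivered: 1690 g × 0.574 = 970.1 g as Cl₂.
Concentration rise: 970.1 g / 709,000 L = 1.368 mg/L = 1.37 ppm.
Final FC: 0.6 + 1.37 = 1.97 ppm.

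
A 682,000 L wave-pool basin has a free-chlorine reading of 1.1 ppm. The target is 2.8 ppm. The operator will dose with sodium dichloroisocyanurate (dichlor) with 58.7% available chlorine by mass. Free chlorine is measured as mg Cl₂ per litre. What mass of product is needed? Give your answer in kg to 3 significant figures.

Chlorine deficit: 2.8 − 1.1 = 1.7 ppm = 1.7 mg/L as Cl₂.
Cl₂ equivalent needed: 1.7 mg/L × 682,000 L = 1,159,000 mg = 1159 g.
Product at 58.7% available chlorine: 1159 / 0.587 = 1975 g.

1.98 kg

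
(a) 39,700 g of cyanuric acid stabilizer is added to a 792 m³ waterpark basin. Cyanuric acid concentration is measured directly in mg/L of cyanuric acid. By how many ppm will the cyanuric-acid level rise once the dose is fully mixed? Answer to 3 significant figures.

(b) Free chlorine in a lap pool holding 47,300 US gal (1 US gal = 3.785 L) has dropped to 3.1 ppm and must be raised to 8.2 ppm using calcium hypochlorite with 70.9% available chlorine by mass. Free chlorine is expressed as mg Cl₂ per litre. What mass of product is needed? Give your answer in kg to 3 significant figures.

(a) Volume: 792 m³ = 792,000 L.
(a) Rise: 39,700 g / 792,000 L × 1000 = 50.13 mg/L.

(b) Volume: 47,300 US gal × 3.785 L/gal = 179,030 L.
(b) Chlorine deficit: 8.2 − 3.1 = 5.1 ppm = 5.1 mg/L as Cl₂.
(b) Cl₂ equivalent needed: 5.1 mg/L × 179,030 L = 913,100 mg = 913.1 g.
(b) Product at 70.9% available chlorine: 913.1 / 0.709 = 1288 g.

(a) 50.1 ppm; (b) 1.29 kg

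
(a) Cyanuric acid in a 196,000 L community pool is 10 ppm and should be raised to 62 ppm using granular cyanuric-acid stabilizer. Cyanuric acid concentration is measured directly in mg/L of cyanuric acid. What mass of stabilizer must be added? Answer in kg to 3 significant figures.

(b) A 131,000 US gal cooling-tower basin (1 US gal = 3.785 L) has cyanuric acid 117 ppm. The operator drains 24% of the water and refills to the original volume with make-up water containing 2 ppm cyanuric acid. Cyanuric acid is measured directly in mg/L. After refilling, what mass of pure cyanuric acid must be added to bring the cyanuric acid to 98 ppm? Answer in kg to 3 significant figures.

(a) 10.2 kg; (b) 4.26 kg

(a) CYA to add: (62 − 10) = 52 mg/L × 196,000 L = 10,190 g cyanuric acid.

(b) Volume: 131,000 US gal × 3.785 L/gal = 495,835 L.
(b) After draining 24% and refilling: 117 × 0.76 + 2 × 0.24 = 89.4 ppm.
(b) Deficit to target: 98 − 89.4 = 8.6 mg/L.
(b) Mass: 8.6 mg/L × 495,835 L = 4264 g cyanuric acid.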